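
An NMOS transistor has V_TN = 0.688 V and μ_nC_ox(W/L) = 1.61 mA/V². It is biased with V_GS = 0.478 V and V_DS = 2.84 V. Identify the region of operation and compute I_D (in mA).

V_GS = 0.478 V < V_TN = 0.688 V, so the transistor is in cutoff.

Cutoff; I_D = 0 mA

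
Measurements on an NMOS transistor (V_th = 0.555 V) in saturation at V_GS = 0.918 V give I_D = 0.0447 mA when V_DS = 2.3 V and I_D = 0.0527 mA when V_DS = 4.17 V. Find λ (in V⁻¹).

With V_GS fixed, I_D ∝ (1 + λ V_DS) in saturation, so I_D2/I_D1 = (1 + λ V_DS2)/(1 + λ V_DS1).
0.0527/0.0447 = 1.179 = (1 + 4.17 λ)/(1 + 2.3 λ).
Solving: λ (I_D1 V_DS2 − I_D2 V_DS1) = I_D2 − I_D1, so λ = (0.0527 − 0.0447) / (0.0447 × 4.17 − 0.0527 × 2.3) = 0.008 / 0.0652 = 0.123 V⁻¹.

λ = 0.123 V⁻¹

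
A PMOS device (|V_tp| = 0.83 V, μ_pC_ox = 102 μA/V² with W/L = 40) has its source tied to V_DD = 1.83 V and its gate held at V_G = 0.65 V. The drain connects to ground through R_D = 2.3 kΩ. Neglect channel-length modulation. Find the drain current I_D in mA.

I_D = 0.250 mA

V_SG = V_DD − V_G = 1.83 − 0.65 = 1.18 V, so V_ov = 1.18 − 0.83 = 0.35 V.
k_p = μ_pC_ox · (W/L) = 4.08 mA/V².
Assume saturation: I_D = ½ k_p V_ov² = 0.5 × 4.08 × 0.35² = 0.25 mA, giving V_SD = V_DD − I_D R_D = 1.83 − 0.25 × 2.3 = 1.26 V.
V_SD = 1.26 V ≥ V_ov = 0.35 V, confirming saturation.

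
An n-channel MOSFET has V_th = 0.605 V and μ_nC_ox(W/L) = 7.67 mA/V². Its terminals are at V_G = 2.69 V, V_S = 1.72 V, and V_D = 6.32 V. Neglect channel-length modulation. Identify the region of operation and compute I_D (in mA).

Saturation; I_D = 0.511 mA

V_GS = V_G − V_S = 2.69 − 1.72 = 0.97 V; V_DS = V_D − V_S = 6.32 − 1.72 = 4.6 V.
V_ov = V_GS − V_th = 0.97 − 0.605 = 0.365 V.
Since V_DS = 4.6 V ≥ V_ov = 0.365 V, the device is in saturation.
I_D = ½ k_n V_ov² = 0.5 × 7.67 × 0.365² = 0.511 mA.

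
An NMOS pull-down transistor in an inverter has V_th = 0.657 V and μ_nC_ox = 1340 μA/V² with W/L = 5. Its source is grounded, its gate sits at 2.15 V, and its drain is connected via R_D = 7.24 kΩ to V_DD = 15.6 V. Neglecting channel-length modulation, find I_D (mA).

V_GS = V_G = 2.15 V, so V_ov = 2.15 − 0.657 = 1.49 V.
k_n = μ_nC_ox · (W/L) = 6.7 mA/V².
Assume saturation: I_D = ½ k_n V_ov² = 0.5 × 6.7 × 1.49² = 7.47 mA, giving V_DS = V_DD − I_D R_D = 15.6 − 7.47 × 7.24 = -38.5 V.
But -38.5 V < V_ov = 1.49 V, so the device is actually in triode.
In triode I_D = k_n[V_ov V_DS − ½ V_DS²] and I_D = (V_DD − V_DS)/R_D. Equating: 24.3 V_DS² − 73.42 V_DS + 15.6 = 0, giving V_DS = 0.23 V (the root below V_ov).
I_D = (15.6 − 0.23) / 7.24 = 2.12 mA.

I_D = 2.12 mA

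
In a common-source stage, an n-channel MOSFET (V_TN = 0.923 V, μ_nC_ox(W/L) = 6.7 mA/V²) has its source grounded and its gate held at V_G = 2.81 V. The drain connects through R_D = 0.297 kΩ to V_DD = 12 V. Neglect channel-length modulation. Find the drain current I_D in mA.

V_GS = V_G = 2.81 V, so V_ov = 2.81 − 0.923 = 1.89 V.
Assume saturation: I_D = ½ k_n V_ov² = 0.5 × 6.7 × 1.89² = 11.9 mA, giving V_DS = V_DD − I_D R_D = 12 − 11.9 × 0.297 = 8.46 V.
V_DS = 8.46 V ≥ V_ov = 1.89 V, confirming saturation.

I_D = 11.9 mA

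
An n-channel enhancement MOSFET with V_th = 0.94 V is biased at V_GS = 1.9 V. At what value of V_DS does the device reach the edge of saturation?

The boundary between triode and saturation is V_DS = V_GS − V_th = V_ov.
V_ov = 1.9 − 0.94 = 0.96 V.

V_DS,sat = 0.960 V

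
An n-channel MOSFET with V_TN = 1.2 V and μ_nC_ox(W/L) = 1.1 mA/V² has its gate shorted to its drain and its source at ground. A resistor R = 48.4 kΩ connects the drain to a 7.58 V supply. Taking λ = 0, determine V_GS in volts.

V_GS = 1.67 V

With gate tied to drain, V_GS = V_DS ≥ V_GS − V_TN, so the device is in saturation.
KCL at the drain: ½ k_n (V_GS − V_TN)² = (V_DD − V_GS)/R.
Let x = V_GS − 1.2. Then 26.6 x² + x − 6.38 = 0, giving x = 0.471 V (positive root), so V_GS = 1.67 V.
I_D = (V_DD − V_GS)/R = (7.58 − 1.67) / 48.4 = 0.122 mA.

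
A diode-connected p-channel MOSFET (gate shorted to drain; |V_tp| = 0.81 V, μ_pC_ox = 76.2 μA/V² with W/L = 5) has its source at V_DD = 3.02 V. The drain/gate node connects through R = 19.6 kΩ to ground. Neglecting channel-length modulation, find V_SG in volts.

With gate tied to drain, V_SG = V_SD ≥ V_SG − |V_tp|, so the device is in saturation.
k_p = μ_pC_ox · (W/L) = 0.381 mA/V².
KCL at the drain: ½ k_p (V_SG − |V_tp|)² = (V_DD − V_SG)/R.
Let x = V_SG − 0.81. Then 3.73 x² + x − 2.21 = 0, giving x = 0.647 V (positive root), so V_SG = 1.46 V.
I_D = (V_DD − V_SG)/R = (3.02 − 1.46) / 19.6 = 0.0797 mA.

V_SG = 1.46 V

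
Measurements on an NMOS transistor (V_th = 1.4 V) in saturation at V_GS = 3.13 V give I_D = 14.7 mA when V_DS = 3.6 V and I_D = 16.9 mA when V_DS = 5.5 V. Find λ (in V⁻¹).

With V_GS fixed, I_D ∝ (1 + λ V_DS) in saturation, so I_D2/I_D1 = (1 + λ V_DS2)/(1 + λ V_DS1).
16.9/14.7 = 1.15 = (1 + 5.5 λ)/(1 + 3.6 λ).
Solving: λ (I_D1 V_DS2 − I_D2 V_DS1) = I_D2 − I_D1, so λ = (16.9 − 14.7) / (14.7 × 5.5 − 16.9 × 3.6) = 2.2 / 20 = 0.11 V⁻¹.

λ = 0.110 V⁻¹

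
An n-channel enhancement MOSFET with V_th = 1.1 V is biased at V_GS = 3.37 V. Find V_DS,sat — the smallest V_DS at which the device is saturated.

The boundary between triode and saturation is V_DS = V_GS − V_th = V_ov.
V_ov = 3.37 − 1.1 = 2.27 V.

V_DS,sat = 2.27 V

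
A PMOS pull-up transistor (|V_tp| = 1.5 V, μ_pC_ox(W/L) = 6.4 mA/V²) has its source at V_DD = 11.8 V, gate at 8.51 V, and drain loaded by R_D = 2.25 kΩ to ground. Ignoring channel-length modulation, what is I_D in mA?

V_SG = V_DD − V_G = 11.8 − 8.51 = 3.29 V, so V_ov = 3.29 − 1.5 = 1.79 V.
Assume saturation: I_D = ½ k_p V_ov² = 0.5 × 6.4 × 1.79² = 10.3 mA, giving V_SD = V_DD − I_D R_D = 11.8 − 10.3 × 2.25 = -11.3 V.
But -11.3 V < V_ov = 1.79 V, so the device is actually in triode.
In triode I_D = k_p[V_ov V_SD − ½ V_SD²] and I_D = (V_DD − V_SD)/R_D. Equating: 7.2 V_SD² − 26.78 V_SD + 11.8 = 0, giving V_SD = 0.511 V (the root below V_ov).
I_D = (11.8 − 0.511) / 2.25 = 5.02 mA.

I_D = 5.02 mA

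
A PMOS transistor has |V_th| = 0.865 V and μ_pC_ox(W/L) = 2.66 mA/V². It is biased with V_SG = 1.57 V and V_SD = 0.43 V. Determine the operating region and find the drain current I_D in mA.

V_ov = V_SG − |V_th| = 1.57 − 0.865 = 0.705 V.
Since V_SD = 0.43 V < V_ov = 0.705 V, the device is in the triode region.
I_D = k_p [V_ov · V_SD − ½ V_SD²] = 2.66 × [0.705 × 0.43 − 0.5 × 0.43²] = 0.56 mA.

Triode; I_D = 0.560 mA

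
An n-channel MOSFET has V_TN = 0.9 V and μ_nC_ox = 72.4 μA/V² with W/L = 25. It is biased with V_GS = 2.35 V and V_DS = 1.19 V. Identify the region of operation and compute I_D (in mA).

k_n = μ_nC_ox · (W/L) = 1.81 mA/V².
V_ov = V_GS − V_TN = 2.35 − 0.9 = 1.45 V.
Since V_DS = 1.19 V < V_ov = 1.45 V, the device is in the triode region.
I_D = k_n [V_ov · V_DS − ½ V_DS²] = 1.81 × [1.45 × 1.19 − 0.5 × 1.19²] = 1.84 mA.

Triode; I_D = 1.84 mA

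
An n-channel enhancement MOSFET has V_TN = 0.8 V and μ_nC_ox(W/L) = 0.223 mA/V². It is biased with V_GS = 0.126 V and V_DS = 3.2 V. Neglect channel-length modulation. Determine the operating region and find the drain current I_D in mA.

V_GS = 0.126 V < V_TN = 0.8 V, so the transistor is in cutoff.

Cutoff; I_D = 0 mA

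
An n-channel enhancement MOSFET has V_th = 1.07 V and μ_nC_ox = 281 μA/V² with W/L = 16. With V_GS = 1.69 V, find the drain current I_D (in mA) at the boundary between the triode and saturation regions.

At the boundary V_DS = V_ov = V_GS − V_th = 1.69 − 1.07 = 0.62 V.
k_n = μ_nC_ox · (W/L) = 4.496 mA/V².
I_D = ½ k_n V_ov² = 0.5 × 4.496 × 0.62² = 0.864 mA.

I_D = 0.864 mA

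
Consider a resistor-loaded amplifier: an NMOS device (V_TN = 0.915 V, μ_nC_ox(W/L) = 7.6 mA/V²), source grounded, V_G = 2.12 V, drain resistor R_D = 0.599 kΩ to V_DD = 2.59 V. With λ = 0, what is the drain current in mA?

V_GS = V_G = 2.12 V, so V_ov = 2.12 − 0.915 = 1.21 V.
Assume saturation: I_D = ½ k_n V_ov² = 0.5 × 7.6 × 1.21² = 5.52 mA, giving V_DS = V_DD − I_D R_D = 2.59 − 5.52 × 0.599 = -0.715 V.
But -0.715 V < V_ov = 1.21 V, so the device is actually in triode.
In triode I_D = k_n[V_ov V_DS − ½ V_DS²] and I_D = (V_DD − V_DS)/R_D. Equating: 2.28 V_DS² − 6.486 V_DS + 2.59 = 0, giving V_DS = 0.48 V (the root below V_ov).
I_D = (2.59 − 0.48) / 0.599 = 3.52 mA.

I_D = 3.52 mA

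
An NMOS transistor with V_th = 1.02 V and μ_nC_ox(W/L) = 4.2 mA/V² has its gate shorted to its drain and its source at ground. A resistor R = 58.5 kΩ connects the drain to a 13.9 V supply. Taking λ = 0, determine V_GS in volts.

V_GS = 1.34 V

With gate tied to drain, V_GS = V_DS ≥ V_GS − V_th, so the device is in saturation.
KCL at the drain: ½ k_n (V_GS − V_th)² = (V_DD − V_GS)/R.
Let x = V_GS − 1.02. Then 123 x² + x − 12.88 = 0, giving x = 0.32 V (positive root), so V_GS = 1.34 V.
I_D = (V_DD − V_GS)/R = (13.9 − 1.34) / 58.5 = 0.215 mA.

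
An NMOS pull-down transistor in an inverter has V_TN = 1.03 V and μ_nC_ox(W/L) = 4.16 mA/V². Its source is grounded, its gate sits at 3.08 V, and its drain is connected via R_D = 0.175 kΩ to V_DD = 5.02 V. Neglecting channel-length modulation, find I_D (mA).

V_GS = V_G = 3.08 V, so V_ov = 3.08 − 1.03 = 2.05 V.
Assume saturation: I_D = ½ k_n V_ov² = 0.5 × 4.16 × 2.05² = 8.74 mA, giving V_DS = V_DD − I_D R_D = 5.02 − 8.74 × 0.175 = 3.49 V.
V_DS = 3.49 V ≥ V_ov = 2.05 V, confirming saturation.

I_D = 8.74 mA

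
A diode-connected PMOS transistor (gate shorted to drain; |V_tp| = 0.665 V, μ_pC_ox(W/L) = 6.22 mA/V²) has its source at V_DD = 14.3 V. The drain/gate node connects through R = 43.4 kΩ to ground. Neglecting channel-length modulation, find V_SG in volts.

With gate tied to drain, V_SG = V_SD ≥ V_SG − |V_tp|, so the device is in saturation.
KCL at the drain: ½ k_p (V_SG − |V_tp|)² = (V_DD − V_SG)/R.
Let x = V_SG − 0.665. Then 135 x² + x − 13.64 = 0, giving x = 0.314 V (positive root), so V_SG = 0.979 V.
I_D = (V_DD − V_SG)/R = (14.3 − 0.979) / 43.4 = 0.307 mA.

V_SG = 0.979 V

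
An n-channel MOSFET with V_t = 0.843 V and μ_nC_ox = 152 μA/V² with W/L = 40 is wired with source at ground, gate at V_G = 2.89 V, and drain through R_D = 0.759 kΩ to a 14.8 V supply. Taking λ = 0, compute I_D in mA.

V_GS = V_G = 2.89 V, so V_ov = 2.89 − 0.843 = 2.05 V.
k_n = μ_nC_ox · (W/L) = 6.08 mA/V².
Assume saturation: I_D = ½ k_n V_ov² = 0.5 × 6.08 × 2.05² = 12.7 mA, giving V_DS = V_DD − I_D R_D = 14.8 − 12.7 × 0.759 = 5.13 V.
V_DS = 5.13 V ≥ V_ov = 2.05 V, confirming saturation.

I_D = 12.7 mA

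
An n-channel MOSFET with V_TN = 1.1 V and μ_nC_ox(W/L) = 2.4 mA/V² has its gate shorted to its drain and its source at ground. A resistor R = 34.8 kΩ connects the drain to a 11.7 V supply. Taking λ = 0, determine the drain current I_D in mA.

I_D = 0.290 mA

With gate tied to drain, V_GS = V_DS ≥ V_GS − V_TN, so the device is in saturation.
KCL at the drain: ½ k_n (V_GS − V_TN)² = (V_DD − V_GS)/R.
Let x = V_GS − 1.1. Then 41.8 x² + x − 10.6 = 0, giving x = 0.492 V (positive root), so V_GS = 1.59 V.
I_D = (V_DD − V_GS)/R = (11.7 − 1.59) / 34.8 = 0.29 mA.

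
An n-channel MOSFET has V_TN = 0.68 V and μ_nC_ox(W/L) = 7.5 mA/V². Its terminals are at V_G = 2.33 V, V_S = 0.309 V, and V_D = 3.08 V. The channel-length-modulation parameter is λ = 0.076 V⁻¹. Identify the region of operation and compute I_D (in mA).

V_GS = V_G − V_S = 2.33 − 0.309 = 2.02 V; V_DS = V_D − V_S = 3.08 − 0.309 = 2.77 V.
V_ov = V_GS − V_TN = 2.02 − 0.68 = 1.34 V.
Since V_DS = 2.77 V ≥ V_ov = 1.34 V, the device is in saturation.
I_D = ½ k_n V_ov² (1 + λ V_DS) = 0.5 × 7.5 × 1.34² × (1 + 0.076 × 2.77) = 8.16 mA.

Saturation; I_D = 8.16 mA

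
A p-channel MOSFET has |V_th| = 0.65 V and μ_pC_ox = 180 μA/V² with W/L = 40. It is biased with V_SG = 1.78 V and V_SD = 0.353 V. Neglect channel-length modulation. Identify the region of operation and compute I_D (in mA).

k_p = μ_pC_ox · (W/L) = 7.2 mA/V².
V_ov = V_SG − |V_th| = 1.78 − 0.65 = 1.13 V.
Since V_SD = 0.353 V < V_ov = 1.13 V, the device is in the triode region.
I_D = k_p [V_ov · V_SD − ½ V_SD²] = 7.2 × [1.13 × 0.353 − 0.5 × 0.353²] = 2.42 mA.

Triode; I_D = 2.42 mA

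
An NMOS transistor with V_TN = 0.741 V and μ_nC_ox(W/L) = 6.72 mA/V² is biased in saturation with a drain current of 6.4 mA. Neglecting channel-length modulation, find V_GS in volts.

In saturation I_D = ½ k_n (V_GS − V_TN)², so V_GS − V_TN = √(2 I_D / k_n) = √(2 × 6.4 / 6.72) = 1.38 V.
V_GS = 0.741 + 1.38 = 2.12 V.

V_GS = 2.12 V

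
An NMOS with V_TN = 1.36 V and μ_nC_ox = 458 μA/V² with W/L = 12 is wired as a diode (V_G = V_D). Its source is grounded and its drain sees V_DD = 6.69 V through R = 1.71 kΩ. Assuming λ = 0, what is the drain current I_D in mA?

With gate tied to drain, V_GS = V_DS ≥ V_GS − V_TN, so the device is in saturation.
k_n = μ_nC_ox · (W/L) = 5.496 mA/V².
KCL at the drain: ½ k_n (V_GS − V_TN)² = (V_DD − V_GS)/R.
Let x = V_GS − 1.36. Then 4.7 x² + x − 5.33 = 0, giving x = 0.964 V (positive root), so V_GS = 2.32 V.
I_D = (V_DD − V_GS)/R = (6.69 − 2.32) / 1.71 = 2.55 mA.

I_D = 2.55 mA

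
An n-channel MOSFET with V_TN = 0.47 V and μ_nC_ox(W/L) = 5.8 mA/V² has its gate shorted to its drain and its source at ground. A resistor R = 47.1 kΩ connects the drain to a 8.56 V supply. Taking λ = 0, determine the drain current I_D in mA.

I_D = 0.167 mA

With gate tied to drain, V_GS = V_DS ≥ V_GS − V_TN, so the device is in saturation.
KCL at the drain: ½ k_n (V_GS − V_TN)² = (V_DD − V_GS)/R.
Let x = V_GS − 0.47. Then 137 x² + x − 8.09 = 0, giving x = 0.24 V (positive root), so V_GS = 0.71 V.
I_D = (V_DD − V_GS)/R = (8.56 − 0.71) / 47.1 = 0.167 mA.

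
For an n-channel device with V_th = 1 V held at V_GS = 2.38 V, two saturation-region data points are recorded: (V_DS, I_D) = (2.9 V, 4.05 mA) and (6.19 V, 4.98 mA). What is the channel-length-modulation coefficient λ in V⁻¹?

λ = 0.0875 V⁻¹

With V_GS fixed, I_D ∝ (1 + λ V_DS) in saturation, so I_D2/I_D1 = (1 + λ V_DS2)/(1 + λ V_DS1).
4.98/4.05 = 1.23 = (1 + 6.19 λ)/(1 + 2.9 λ).
Solving: λ (I_D1 V_DS2 − I_D2 V_DS1) = I_D2 − I_D1, so λ = (4.98 − 4.05) / (4.05 × 6.19 − 4.98 × 2.9) = 0.93 / 10.6 = 0.0875 V⁻¹.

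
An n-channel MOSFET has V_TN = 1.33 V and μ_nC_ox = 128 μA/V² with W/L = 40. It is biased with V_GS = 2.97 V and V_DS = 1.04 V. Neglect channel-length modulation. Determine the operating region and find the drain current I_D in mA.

k_n = μ_nC_ox · (W/L) = 5.12 mA/V².
V_ov = V_GS − V_TN = 2.97 − 1.33 = 1.64 V.
Since V_DS = 1.04 V < V_ov = 1.64 V, the device is in the triode region.
I_D = k_n [V_ov · V_DS − ½ V_DS²] = 5.12 × [1.64 × 1.04 − 0.5 × 1.04²] = 5.96 mA.

Triode; I_D = 5.96 mA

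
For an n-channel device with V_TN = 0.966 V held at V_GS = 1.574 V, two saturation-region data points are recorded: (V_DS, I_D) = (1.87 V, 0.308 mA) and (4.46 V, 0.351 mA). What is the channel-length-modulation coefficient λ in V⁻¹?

With V_GS fixed, I_D ∝ (1 + λ V_DS) in saturation, so I_D2/I_D1 = (1 + λ V_DS2)/(1 + λ V_DS1).
0.351/0.308 = 1.14 = (1 + 4.46 λ)/(1 + 1.87 λ).
Solving: λ (I_D1 V_DS2 − I_D2 V_DS1) = I_D2 − I_D1, so λ = (0.351 − 0.308) / (0.308 × 4.46 − 0.351 × 1.87) = 0.043 / 0.717 = 0.0599 V⁻¹.

λ = 0.0599 V⁻¹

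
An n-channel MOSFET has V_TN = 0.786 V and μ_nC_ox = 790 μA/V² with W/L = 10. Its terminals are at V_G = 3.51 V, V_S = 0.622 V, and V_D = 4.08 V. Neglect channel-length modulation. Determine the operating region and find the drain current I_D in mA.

V_GS = V_G − V_S = 3.51 − 0.622 = 2.89 V; V_DS = V_D − V_S = 4.08 − 0.622 = 3.46 V.
k_n = μ_nC_ox · (W/L) = 7.9 mA/V².
V_ov = V_GS − V_TN = 2.89 − 0.786 = 2.1 V.
Since V_DS = 3.46 V ≥ V_ov = 2.1 V, the device is in saturation.
I_D = ½ k_n V_ov² = 0.5 × 7.9 × 2.1² = 17.5 mA.

Saturation; I_D = 17.5 mA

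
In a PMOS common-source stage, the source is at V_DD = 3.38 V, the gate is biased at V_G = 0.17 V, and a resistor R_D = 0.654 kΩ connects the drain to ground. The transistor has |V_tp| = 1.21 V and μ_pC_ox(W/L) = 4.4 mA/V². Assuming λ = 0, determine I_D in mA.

I_D = 4.30 mA

V_SG = V_DD − V_G = 3.38 − 0.17 = 3.21 V, so V_ov = 3.21 − 1.21 = 2 V.
Assume saturation: I_D = ½ k_p V_ov² = 0.5 × 4.4 × 2² = 8.8 mA, giving V_SD = V_DD − I_D R_D = 3.38 − 8.8 × 0.654 = -2.38 V.
But -2.38 V < V_ov = 2 V, so the device is actually in triode.
In triode I_D = k_p[V_ov V_SD − ½ V_SD²] and I_D = (V_DD − V_SD)/R_D. Equating: 1.44 V_SD² − 6.755 V_SD + 3.38 = 0, giving V_SD = 0.569 V (the root below V_ov).
I_D = (3.38 − 0.569) / 0.654 = 4.3 mA.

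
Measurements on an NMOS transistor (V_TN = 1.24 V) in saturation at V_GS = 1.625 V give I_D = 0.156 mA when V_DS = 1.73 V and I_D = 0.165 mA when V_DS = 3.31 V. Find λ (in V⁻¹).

With V_GS fixed, I_D ∝ (1 + λ V_DS) in saturation, so I_D2/I_D1 = (1 + λ V_DS2)/(1 + λ V_DS1).
0.165/0.156 = 1.058 = (1 + 3.31 λ)/(1 + 1.73 λ).
Solving: λ (I_D1 V_DS2 − I_D2 V_DS1) = I_D2 − I_D1, so λ = (0.165 − 0.156) / (0.156 × 3.31 − 0.165 × 1.73) = 0.009 / 0.231 = 0.039 V⁻¹.

λ = 0.0390 V⁻¹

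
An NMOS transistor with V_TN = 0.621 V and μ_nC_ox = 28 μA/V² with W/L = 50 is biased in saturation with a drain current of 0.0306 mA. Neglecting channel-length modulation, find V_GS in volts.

k_n = μ_nC_ox · (W/L) = 1.4 mA/V².
In saturation I_D = ½ k_n (V_GS − V_TN)², so V_GS − V_TN = √(2 I_D / k_n) = √(2 × 0.0306 / 1.4) = 0.209 V.
V_GS = 0.621 + 0.209 = 0.83 V.

V_GS = 0.830 V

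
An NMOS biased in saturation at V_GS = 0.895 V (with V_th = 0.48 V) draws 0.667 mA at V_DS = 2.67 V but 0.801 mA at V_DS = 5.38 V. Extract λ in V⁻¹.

λ = 0.0924 V⁻¹

With V_GS fixed, I_D ∝ (1 + λ V_DS) in saturation, so I_D2/I_D1 = (1 + λ V_DS2)/(1 + λ V_DS1).
0.801/0.667 = 1.201 = (1 + 5.38 λ)/(1 + 2.67 λ).
Solving: λ (I_D1 V_DS2 − I_D2 V_DS1) = I_D2 − I_D1, so λ = (0.801 − 0.667) / (0.667 × 5.38 − 0.801 × 2.67) = 0.134 / 1.45 = 0.0924 V⁻¹.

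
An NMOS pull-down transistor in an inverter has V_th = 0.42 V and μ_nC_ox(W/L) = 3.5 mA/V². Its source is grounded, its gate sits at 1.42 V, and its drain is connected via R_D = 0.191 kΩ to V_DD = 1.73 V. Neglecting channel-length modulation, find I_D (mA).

V_GS = V_G = 1.42 V, so V_ov = 1.42 − 0.42 = 1 V.
Assume saturation: I_D = ½ k_n V_ov² = 0.5 × 3.5 × 1² = 1.75 mA, giving V_DS = V_DD − I_D R_D = 1.73 − 1.75 × 0.191 = 1.4 V.
V_DS = 1.4 V ≥ V_ov = 1 V, confirming saturation.

I_D = 1.75 mA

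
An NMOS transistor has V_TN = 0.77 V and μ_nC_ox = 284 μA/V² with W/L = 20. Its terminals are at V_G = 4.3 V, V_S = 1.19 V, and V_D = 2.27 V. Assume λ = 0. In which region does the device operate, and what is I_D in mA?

V_GS = V_G − V_S = 4.3 − 1.19 = 3.11 V; V_DS = V_D − V_S = 2.27 − 1.19 = 1.08 V.
k_n = μ_nC_ox · (W/L) = 5.68 mA/V².
V_ov = V_GS − V_TN = 3.11 − 0.77 = 2.34 V.
Since V_DS = 1.08 V < V_ov = 2.34 V, the device is in the triode region.
I_D = k_n [V_ov · V_DS − ½ V_DS²] = 5.68 × [2.34 × 1.08 − 0.5 × 1.08²] = 11 mA.

Triode; I_D = 11.0 mA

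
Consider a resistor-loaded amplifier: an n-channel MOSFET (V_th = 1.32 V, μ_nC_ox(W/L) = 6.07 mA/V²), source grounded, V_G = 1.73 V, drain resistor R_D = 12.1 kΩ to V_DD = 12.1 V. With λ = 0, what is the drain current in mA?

V_GS = V_G = 1.73 V, so V_ov = 1.73 − 1.32 = 0.41 V.
Assume saturation: I_D = ½ k_n V_ov² = 0.5 × 6.07 × 0.41² = 0.51 mA, giving V_DS = V_DD − I_D R_D = 12.1 − 0.51 × 12.1 = 5.93 V.
V_DS = 5.93 V ≥ V_ov = 0.41 V, confirming saturation.

I_D = 0.510 mA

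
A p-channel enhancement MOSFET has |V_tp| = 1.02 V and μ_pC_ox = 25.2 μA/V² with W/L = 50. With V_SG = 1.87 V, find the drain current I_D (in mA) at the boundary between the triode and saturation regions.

At the boundary V_SD = V_ov = V_SG − |V_tp| = 1.87 − 1.02 = 0.85 V.
k_p = μ_pC_ox · (W/L) = 1.26 mA/V².
I_D = ½ k_p V_ov² = 0.5 × 1.26 × 0.85² = 0.455 mA.

I_D = 0.455 mA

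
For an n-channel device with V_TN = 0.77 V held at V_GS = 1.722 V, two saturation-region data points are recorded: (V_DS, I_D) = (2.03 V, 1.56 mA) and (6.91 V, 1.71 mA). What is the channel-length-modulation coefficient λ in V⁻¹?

λ = 0.0205 V⁻¹

With V_GS fixed, I_D ∝ (1 + λ V_DS) in saturation, so I_D2/I_D1 = (1 + λ V_DS2)/(1 + λ V_DS1).
1.71/1.56 = 1.096 = (1 + 6.91 λ)/(1 + 2.03 λ).
Solving: λ (I_D1 V_DS2 − I_D2 V_DS1) = I_D2 − I_D1, so λ = (1.71 − 1.56) / (1.56 × 6.91 − 1.71 × 2.03) = 0.15 / 7.31 = 0.0205 V⁻¹.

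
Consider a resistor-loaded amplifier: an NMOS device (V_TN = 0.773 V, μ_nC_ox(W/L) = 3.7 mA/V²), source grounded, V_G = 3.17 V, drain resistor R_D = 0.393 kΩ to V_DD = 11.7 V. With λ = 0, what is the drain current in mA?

V_GS = V_G = 3.17 V, so V_ov = 3.17 − 0.773 = 2.4 V.
Assume saturation: I_D = ½ k_n V_ov² = 0.5 × 3.7 × 2.4² = 10.6 mA, giving V_DS = V_DD − I_D R_D = 11.7 − 10.6 × 0.393 = 7.52 V.
V_DS = 7.52 V ≥ V_ov = 2.4 V, confirming saturation.

I_D = 10.6 mA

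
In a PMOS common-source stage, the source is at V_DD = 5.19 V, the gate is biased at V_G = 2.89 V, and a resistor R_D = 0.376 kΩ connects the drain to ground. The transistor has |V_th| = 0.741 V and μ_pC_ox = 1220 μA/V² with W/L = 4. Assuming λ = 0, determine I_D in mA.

I_D = 5.93 mA

V_SG = V_DD − V_G = 5.19 − 2.89 = 2.3 V, so V_ov = 2.3 − 0.741 = 1.56 V.
k_p = μ_pC_ox · (W/L) = 4.88 mA/V².
Assume saturation: I_D = ½ k_p V_ov² = 0.5 × 4.88 × 1.56² = 5.93 mA, giving V_SD = V_DD − I_D R_D = 5.19 − 5.93 × 0.376 = 2.96 V.
V_SD = 2.96 V ≥ V_ov = 1.56 V, confirming saturation.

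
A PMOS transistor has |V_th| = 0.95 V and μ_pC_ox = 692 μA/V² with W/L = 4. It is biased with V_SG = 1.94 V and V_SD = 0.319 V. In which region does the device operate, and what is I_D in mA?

k_p = μ_pC_ox · (W/L) = 2.768 mA/V².
V_ov = V_SG − |V_th| = 1.94 − 0.95 = 0.99 V.
Since V_SD = 0.319 V < V_ov = 0.99 V, the device is in the triode region.
I_D = k_p [V_ov · V_SD − ½ V_SD²] = 2.768 × [0.99 × 0.319 − 0.5 × 0.319²] = 0.733 mA.

Triode; I_D = 0.733 mA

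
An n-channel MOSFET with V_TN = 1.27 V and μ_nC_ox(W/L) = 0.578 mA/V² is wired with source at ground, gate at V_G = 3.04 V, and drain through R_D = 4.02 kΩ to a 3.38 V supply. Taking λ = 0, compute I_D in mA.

I_D = 0.639 mA

V_GS = V_G = 3.04 V, so V_ov = 3.04 − 1.27 = 1.77 V.
Assume saturation: I_D = ½ k_n V_ov² = 0.5 × 0.578 × 1.77² = 0.905 mA, giving V_DS = V_DD − I_D R_D = 3.38 − 0.905 × 4.02 = -0.26 V.
But -0.26 V < V_ov = 1.77 V, so the device is actually in triode.
In triode I_D = k_n[V_ov V_DS − ½ V_DS²] and I_D = (V_DD − V_DS)/R_D. Equating: 1.16 V_DS² − 5.113 V_DS + 3.38 = 0, giving V_DS = 0.81 V (the root below V_ov).
I_D = (3.38 − 0.81) / 4.02 = 0.639 mA.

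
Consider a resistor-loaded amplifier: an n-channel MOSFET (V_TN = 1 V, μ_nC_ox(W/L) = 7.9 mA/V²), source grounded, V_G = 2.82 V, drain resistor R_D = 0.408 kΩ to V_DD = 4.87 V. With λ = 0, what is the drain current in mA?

I_D = 9.73 mA

V_GS = V_G = 2.82 V, so V_ov = 2.82 − 1 = 1.82 V.
Assume saturation: I_D = ½ k_n V_ov² = 0.5 × 7.9 × 1.82² = 13.1 mA, giving V_DS = V_DD − I_D R_D = 4.87 − 13.1 × 0.408 = -0.468 V.
But -0.468 V < V_ov = 1.82 V, so the device is actually in triode.
In triode I_D = k_n[V_ov V_DS − ½ V_DS²] and I_D = (V_DD − V_DS)/R_D. Equating: 1.61 V_DS² − 6.866 V_DS + 4.87 = 0, giving V_DS = 0.899 V (the root below V_ov).
I_D = (4.87 − 0.899) / 0.408 = 9.73 mA.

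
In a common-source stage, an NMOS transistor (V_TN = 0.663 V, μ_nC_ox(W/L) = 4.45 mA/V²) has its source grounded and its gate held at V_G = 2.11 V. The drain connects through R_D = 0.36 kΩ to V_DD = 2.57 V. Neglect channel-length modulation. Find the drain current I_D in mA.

V_GS = V_G = 2.11 V, so V_ov = 2.11 − 0.663 = 1.45 V.
Assume saturation: I_D = ½ k_n V_ov² = 0.5 × 4.45 × 1.45² = 4.66 mA, giving V_DS = V_DD − I_D R_D = 2.57 − 4.66 × 0.36 = 0.893 V.
But 0.893 V < V_ov = 1.45 V, so the device is actually in triode.
In triode I_D = k_n[V_ov V_DS − ½ V_DS²] and I_D = (V_DD − V_DS)/R_D. Equating: 0.801 V_DS² − 3.318 V_DS + 2.57 = 0, giving V_DS = 1.03 V (the root below V_ov).
I_D = (2.57 − 1.03) / 0.36 = 4.27 mA.

I_D = 4.27 mA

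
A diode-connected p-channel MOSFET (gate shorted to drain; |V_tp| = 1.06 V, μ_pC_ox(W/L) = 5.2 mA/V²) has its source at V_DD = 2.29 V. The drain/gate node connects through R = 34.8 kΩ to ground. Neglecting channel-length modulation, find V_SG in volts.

V_SG = 1.17 V

With gate tied to drain, V_SG = V_SD ≥ V_SG − |V_tp|, so the device is in saturation.
KCL at the drain: ½ k_p (V_SG − |V_tp|)² = (V_DD − V_SG)/R.
Let x = V_SG − 1.06. Then 90.5 x² + x − 1.23 = 0, giving x = 0.111 V (positive root), so V_SG = 1.17 V.
I_D = (V_DD − V_SG)/R = (2.29 − 1.17) / 34.8 = 0.0321 mA.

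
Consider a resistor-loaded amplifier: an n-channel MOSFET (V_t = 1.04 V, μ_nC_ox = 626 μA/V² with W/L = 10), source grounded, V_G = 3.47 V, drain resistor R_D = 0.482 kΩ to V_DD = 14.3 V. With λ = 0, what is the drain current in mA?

V_GS = V_G = 3.47 V, so V_ov = 3.47 − 1.04 = 2.43 V.
k_n = μ_nC_ox · (W/L) = 6.26 mA/V².
Assume saturation: I_D = ½ k_n V_ov² = 0.5 × 6.26 × 2.43² = 18.5 mA, giving V_DS = V_DD − I_D R_D = 14.3 − 18.5 × 0.482 = 5.39 V.
V_DS = 5.39 V ≥ V_ov = 2.43 V, confirming saturation.

I_D = 18.5 mA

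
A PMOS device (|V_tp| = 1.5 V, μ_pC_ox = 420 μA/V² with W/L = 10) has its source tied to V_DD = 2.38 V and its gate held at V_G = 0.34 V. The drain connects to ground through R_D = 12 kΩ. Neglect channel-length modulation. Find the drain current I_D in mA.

V_SG = V_DD − V_G = 2.38 − 0.34 = 2.04 V, so V_ov = 2.04 − 1.5 = 0.54 V.
k_p = μ_pC_ox · (W/L) = 4.2 mA/V².
Assume saturation: I_D = ½ k_p V_ov² = 0.5 × 4.2 × 0.54² = 0.612 mA, giving V_SD = V_DD − I_D R_D = 2.38 − 0.612 × 12 = -4.97 V.
But -4.97 V < V_ov = 0.54 V, so the device is actually in triode.
In triode I_D = k_p[V_ov V_SD − ½ V_SD²] and I_D = (V_DD − V_SD)/R_D. Equating: 25.2 V_SD² − 28.22 V_SD + 2.38 = 0, giving V_SD = 0.0919 V (the root below V_ov).
I_D = (2.38 − 0.0919) / 12 = 0.191 mA.

I_D = 0.191 mA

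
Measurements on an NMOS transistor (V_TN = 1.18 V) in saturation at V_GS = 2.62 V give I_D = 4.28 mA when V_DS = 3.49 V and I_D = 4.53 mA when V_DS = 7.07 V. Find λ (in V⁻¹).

λ = 0.0173 V⁻¹

With V_GS fixed, I_D ∝ (1 + λ V_DS) in saturation, so I_D2/I_D1 = (1 + λ V_DS2)/(1 + λ V_DS1).
4.53/4.28 = 1.058 = (1 + 7.07 λ)/(1 + 3.49 λ).
Solving: λ (I_D1 V_DS2 − I_D2 V_DS1) = I_D2 − I_D1, so λ = (4.53 − 4.28) / (4.28 × 7.07 − 4.53 × 3.49) = 0.25 / 14.4 = 0.0173 V⁻¹.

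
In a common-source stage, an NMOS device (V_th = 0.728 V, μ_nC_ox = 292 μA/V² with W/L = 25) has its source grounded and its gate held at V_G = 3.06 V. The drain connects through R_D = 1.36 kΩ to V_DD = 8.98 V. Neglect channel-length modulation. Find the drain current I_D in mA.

V_GS = V_G = 3.06 V, so V_ov = 3.06 − 0.728 = 2.33 V.
k_n = μ_nC_ox · (W/L) = 7.3 mA/V².
Assume saturation: I_D = ½ k_n V_ov² = 0.5 × 7.3 × 2.33² = 19.8 mA, giving V_DS = V_DD − I_D R_D = 8.98 − 19.8 × 1.36 = -18 V.
But -18 V < V_ov = 2.33 V, so the device is actually in triode.
In triode I_D = k_n[V_ov V_DS − ½ V_DS²] and I_D = (V_DD − V_DS)/R_D. Equating: 4.96 V_DS² − 24.15 V_DS + 8.98 = 0, giving V_DS = 0.406 V (the root below V_ov).
I_D = (8.98 − 0.406) / 1.36 = 6.3 mA.

I_D = 6.30 mA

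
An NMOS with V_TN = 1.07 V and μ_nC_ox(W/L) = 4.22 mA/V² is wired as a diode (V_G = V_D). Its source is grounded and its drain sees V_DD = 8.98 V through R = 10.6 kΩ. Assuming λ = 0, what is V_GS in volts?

With gate tied to drain, V_GS = V_DS ≥ V_GS − V_TN, so the device is in saturation.
KCL at the drain: ½ k_n (V_GS − V_TN)² = (V_DD − V_GS)/R.
Let x = V_GS − 1.07. Then 22.4 x² + x − 7.91 = 0, giving x = 0.573 V (positive root), so V_GS = 1.64 V.
I_D = (V_DD − V_GS)/R = (8.98 − 1.64) / 10.6 = 0.692 mA.

V_GS = 1.64 V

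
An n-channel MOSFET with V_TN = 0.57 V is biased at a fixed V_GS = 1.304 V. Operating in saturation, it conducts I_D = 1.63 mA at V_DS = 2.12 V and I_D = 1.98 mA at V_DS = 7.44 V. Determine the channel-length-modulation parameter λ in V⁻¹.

λ = 0.0441 V⁻¹

With V_GS fixed, I_D ∝ (1 + λ V_DS) in saturation, so I_D2/I_D1 = (1 + λ V_DS2)/(1 + λ V_DS1).
1.98/1.63 = 1.215 = (1 + 7.44 λ)/(1 + 2.12 λ).
Solving: λ (I_D1 V_DS2 − I_D2 V_DS1) = I_D2 − I_D1, so λ = (1.98 − 1.63) / (1.63 × 7.44 − 1.98 × 2.12) = 0.35 / 7.93 = 0.0441 V⁻¹.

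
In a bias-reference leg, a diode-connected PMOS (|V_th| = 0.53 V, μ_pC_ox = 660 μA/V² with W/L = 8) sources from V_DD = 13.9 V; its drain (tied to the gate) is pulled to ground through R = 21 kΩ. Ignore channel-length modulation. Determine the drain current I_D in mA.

I_D = 0.614 mA

With gate tied to drain, V_SG = V_SD ≥ V_SG − |V_th|, so the device is in saturation.
k_p = μ_pC_ox · (W/L) = 5.28 mA/V².
KCL at the drain: ½ k_p (V_SG − |V_th|)² = (V_DD − V_SG)/R.
Let x = V_SG − 0.53. Then 55.4 x² + x − 13.37 = 0, giving x = 0.482 V (positive root), so V_SG = 1.01 V.
I_D = (V_DD − V_SG)/R = (13.9 − 1.01) / 21 = 0.614 mA.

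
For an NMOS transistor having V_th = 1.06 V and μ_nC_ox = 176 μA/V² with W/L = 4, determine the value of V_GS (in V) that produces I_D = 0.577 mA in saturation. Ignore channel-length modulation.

k_n = μ_nC_ox · (W/L) = 0.704 mA/V².
In saturation I_D = ½ k_n (V_GS − V_th)², so V_GS − V_th = √(2 I_D / k_n) = √(2 × 0.577 / 0.704) = 1.28 V.
V_GS = 1.06 + 1.28 = 2.34 V.

V_GS = 2.34 V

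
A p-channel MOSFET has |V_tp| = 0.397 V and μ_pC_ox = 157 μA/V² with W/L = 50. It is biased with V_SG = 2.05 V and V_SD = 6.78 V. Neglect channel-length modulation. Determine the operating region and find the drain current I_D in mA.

Saturation; I_D = 10.7 mA

k_p = μ_pC_ox · (W/L) = 7.85 mA/V².
V_ov = V_SG − |V_tp| = 2.05 − 0.397 = 1.65 V.
Since V_SD = 6.78 V ≥ V_ov = 1.65 V, the device is in saturation.
I_D = ½ k_p V_ov² = 0.5 × 7.85 × 1.65² = 10.7 mA.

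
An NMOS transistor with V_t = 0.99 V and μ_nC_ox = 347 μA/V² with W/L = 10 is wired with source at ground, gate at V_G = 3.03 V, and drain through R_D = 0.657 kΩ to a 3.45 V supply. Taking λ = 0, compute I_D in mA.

I_D = 4.17 mA

V_GS = V_G = 3.03 V, so V_ov = 3.03 − 0.99 = 2.04 V.
k_n = μ_nC_ox · (W/L) = 3.47 mA/V².
Assume saturation: I_D = ½ k_n V_ov² = 0.5 × 3.47 × 2.04² = 7.22 mA, giving V_DS = V_DD − I_D R_D = 3.45 − 7.22 × 0.657 = -1.29 V.
But -1.29 V < V_ov = 2.04 V, so the device is actually in triode.
In triode I_D = k_n[V_ov V_DS − ½ V_DS²] and I_D = (V_DD − V_DS)/R_D. Equating: 1.14 V_DS² − 5.651 V_DS + 3.45 = 0, giving V_DS = 0.713 V (the root below V_ov).
I_D = (3.45 − 0.713) / 0.657 = 4.17 mA.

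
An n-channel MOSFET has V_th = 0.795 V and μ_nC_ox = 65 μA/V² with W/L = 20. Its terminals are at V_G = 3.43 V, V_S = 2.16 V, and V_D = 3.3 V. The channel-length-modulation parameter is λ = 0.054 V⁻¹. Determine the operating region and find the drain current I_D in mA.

Saturation; I_D = 0.156 mA

V_GS = V_G − V_S = 3.43 − 2.16 = 1.27 V; V_DS = V_D − V_S = 3.3 − 2.16 = 1.14 V.
k_n = μ_nC_ox · (W/L) = 1.3 mA/V².
V_ov = V_GS − V_th = 1.27 − 0.795 = 0.475 V.
Since V_DS = 1.14 V ≥ V_ov = 0.475 V, the device is in saturation.
I_D = ½ k_n V_ov² (1 + λ V_DS) = 0.5 × 1.3 × 0.475² × (1 + 0.054 × 1.14) = 0.156 mA.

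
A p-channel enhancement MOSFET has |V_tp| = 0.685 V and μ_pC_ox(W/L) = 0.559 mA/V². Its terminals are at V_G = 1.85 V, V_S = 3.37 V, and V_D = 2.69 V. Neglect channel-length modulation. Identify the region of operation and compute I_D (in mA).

V_SG = V_S − V_G = 3.37 − 1.85 = 1.52 V; V_SD = V_S − V_D = 3.37 − 2.69 = 0.68 V.
V_ov = V_SG − |V_tp| = 1.52 − 0.685 = 0.835 V.
Since V_SD = 0.68 V < V_ov = 0.835 V, the device is in the triode region.
I_D = k_p [V_ov · V_SD − ½ V_SD²] = 0.559 × [0.835 × 0.68 − 0.5 × 0.68²] = 0.188 mA.

Triode; I_D = 0.188 mA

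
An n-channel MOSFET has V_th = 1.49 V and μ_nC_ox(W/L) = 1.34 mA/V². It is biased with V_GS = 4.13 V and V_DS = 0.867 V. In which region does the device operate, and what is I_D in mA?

Triode; I_D = 2.56 mA

V_ov = V_GS − V_th = 4.13 − 1.49 = 2.64 V.
Since V_DS = 0.867 V < V_ov = 2.64 V, the device is in the triode region.
I_D = k_n [V_ov · V_DS − ½ V_DS²] = 1.34 × [2.64 × 0.867 − 0.5 × 0.867²] = 2.56 mA.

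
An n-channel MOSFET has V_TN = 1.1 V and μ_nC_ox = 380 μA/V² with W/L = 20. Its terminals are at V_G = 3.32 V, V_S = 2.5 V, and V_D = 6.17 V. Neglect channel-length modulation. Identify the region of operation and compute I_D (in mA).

V_GS = V_G − V_S = 3.32 − 2.5 = 0.82 V; V_DS = V_D − V_S = 6.17 − 2.5 = 3.67 V.
V_GS = 0.82 V < V_TN = 1.1 V, so the transistor is in cutoff.

Cutoff; I_D = 0 mA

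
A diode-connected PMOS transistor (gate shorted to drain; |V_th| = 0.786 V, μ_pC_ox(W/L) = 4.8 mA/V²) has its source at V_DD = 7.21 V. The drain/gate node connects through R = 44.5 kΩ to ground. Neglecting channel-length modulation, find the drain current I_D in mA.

With gate tied to drain, V_SG = V_SD ≥ V_SG − |V_th|, so the device is in saturation.
KCL at the drain: ½ k_p (V_SG − |V_th|)² = (V_DD − V_SG)/R.
Let x = V_SG − 0.786. Then 107 x² + x − 6.424 = 0, giving x = 0.241 V (positive root), so V_SG = 1.03 V.
I_D = (V_DD − V_SG)/R = (7.21 − 1.03) / 44.5 = 0.139 mA.

I_D = 0.139 mA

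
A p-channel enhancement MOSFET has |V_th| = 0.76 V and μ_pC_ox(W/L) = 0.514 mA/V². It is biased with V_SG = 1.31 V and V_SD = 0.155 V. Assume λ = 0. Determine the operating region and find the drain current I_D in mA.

V_ov = V_SG − |V_th| = 1.31 − 0.76 = 0.55 V.
Since V_SD = 0.155 V < V_ov = 0.55 V, the device is in the triode region.
I_D = k_p [V_ov · V_SD − ½ V_SD²] = 0.514 × [0.55 × 0.155 − 0.5 × 0.155²] = 0.0376 mA.

Triode; I_D = 0.0376 mA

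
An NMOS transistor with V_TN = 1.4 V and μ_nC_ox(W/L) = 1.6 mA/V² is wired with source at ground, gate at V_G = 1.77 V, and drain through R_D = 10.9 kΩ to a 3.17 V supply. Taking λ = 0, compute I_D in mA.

I_D = 0.110 mA

V_GS = V_G = 1.77 V, so V_ov = 1.77 − 1.4 = 0.37 V.
Assume saturation: I_D = ½ k_n V_ov² = 0.5 × 1.6 × 0.37² = 0.11 mA, giving V_DS = V_DD − I_D R_D = 3.17 − 0.11 × 10.9 = 1.98 V.
V_DS = 1.98 V ≥ V_ov = 0.37 V, confirming saturation.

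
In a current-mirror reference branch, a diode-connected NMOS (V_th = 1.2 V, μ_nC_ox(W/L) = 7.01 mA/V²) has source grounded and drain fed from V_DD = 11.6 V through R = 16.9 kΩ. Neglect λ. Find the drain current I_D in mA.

I_D = 0.591 mA

With gate tied to drain, V_GS = V_DS ≥ V_GS − V_th, so the device is in saturation.
KCL at the drain: ½ k_n (V_GS − V_th)² = (V_DD − V_GS)/R.
Let x = V_GS − 1.2. Then 59.2 x² + x − 10.4 = 0, giving x = 0.411 V (positive root), so V_GS = 1.61 V.
I_D = (V_DD − V_GS)/R = (11.6 − 1.61) / 16.9 = 0.591 mA.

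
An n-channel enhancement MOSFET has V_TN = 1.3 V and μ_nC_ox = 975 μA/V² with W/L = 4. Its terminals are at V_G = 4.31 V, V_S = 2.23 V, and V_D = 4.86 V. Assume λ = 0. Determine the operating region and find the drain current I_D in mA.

V_GS = V_G − V_S = 4.31 − 2.23 = 2.08 V; V_DS = V_D − V_S = 4.86 − 2.23 = 2.63 V.
k_n = μ_nC_ox · (W/L) = 3.9 mA/V².
V_ov = V_GS − V_TN = 2.08 − 1.3 = 0.78 V.
Since V_DS = 2.63 V ≥ V_ov = 0.78 V, the device is in saturation.
I_D = ½ k_n V_ov² = 0.5 × 3.9 × 0.78² = 1.19 mA.

Saturation; I_D = 1.19 mA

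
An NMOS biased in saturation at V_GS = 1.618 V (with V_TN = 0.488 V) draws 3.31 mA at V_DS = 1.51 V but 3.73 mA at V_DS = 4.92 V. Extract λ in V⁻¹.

With V_GS fixed, I_D ∝ (1 + λ V_DS) in saturation, so I_D2/I_D1 = (1 + λ V_DS2)/(1 + λ V_DS1).
3.73/3.31 = 1.127 = (1 + 4.92 λ)/(1 + 1.51 λ).
Solving: λ (I_D1 V_DS2 − I_D2 V_DS1) = I_D2 − I_D1, so λ = (3.73 − 3.31) / (3.31 × 4.92 − 3.73 × 1.51) = 0.42 / 10.7 = 0.0394 V⁻¹.

λ = 0.0394 V⁻¹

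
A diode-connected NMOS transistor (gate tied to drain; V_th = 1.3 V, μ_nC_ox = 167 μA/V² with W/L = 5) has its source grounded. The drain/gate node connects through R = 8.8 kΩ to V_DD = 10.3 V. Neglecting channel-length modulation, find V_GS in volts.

V_GS = 2.73 V

With gate tied to drain, V_GS = V_DS ≥ V_GS − V_th, so the device is in saturation.
k_n = μ_nC_ox · (W/L) = 0.835 mA/V².
KCL at the drain: ½ k_n (V_GS − V_th)² = (V_DD − V_GS)/R.
Let x = V_GS − 1.3. Then 3.67 x² + x − 9 = 0, giving x = 1.43 V (positive root), so V_GS = 2.73 V.
I_D = (V_DD − V_GS)/R = (10.3 − 2.73) / 8.8 = 0.86 mA.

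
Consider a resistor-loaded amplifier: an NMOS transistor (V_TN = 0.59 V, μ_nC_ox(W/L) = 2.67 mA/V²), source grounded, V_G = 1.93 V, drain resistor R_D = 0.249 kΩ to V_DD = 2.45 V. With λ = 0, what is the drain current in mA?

V_GS = V_G = 1.93 V, so V_ov = 1.93 − 0.59 = 1.34 V.
Assume saturation: I_D = ½ k_n V_ov² = 0.5 × 2.67 × 1.34² = 2.4 mA, giving V_DS = V_DD − I_D R_D = 2.45 − 2.4 × 0.249 = 1.85 V.
V_DS = 1.85 V ≥ V_ov = 1.34 V, confirming saturation.

I_D = 2.40 mA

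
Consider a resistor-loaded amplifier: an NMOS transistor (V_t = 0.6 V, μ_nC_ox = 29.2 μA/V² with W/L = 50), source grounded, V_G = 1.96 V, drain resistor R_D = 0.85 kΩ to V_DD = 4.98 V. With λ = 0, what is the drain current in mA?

V_GS = V_G = 1.96 V, so V_ov = 1.96 − 0.6 = 1.36 V.
k_n = μ_nC_ox · (W/L) = 1.46 mA/V².
Assume saturation: I_D = ½ k_n V_ov² = 0.5 × 1.46 × 1.36² = 1.35 mA, giving V_DS = V_DD − I_D R_D = 4.98 − 1.35 × 0.85 = 3.83 V.
V_DS = 3.83 V ≥ V_ov = 1.36 V, confirming saturation.

I_D = 1.35 mA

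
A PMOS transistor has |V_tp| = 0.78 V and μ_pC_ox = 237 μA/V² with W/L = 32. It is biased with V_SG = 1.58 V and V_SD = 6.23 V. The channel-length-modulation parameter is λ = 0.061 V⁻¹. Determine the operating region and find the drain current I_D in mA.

Saturation; I_D = 3.35 mA

k_p = μ_pC_ox · (W/L) = 7.584 mA/V².
V_ov = V_SG − |V_tp| = 1.58 − 0.78 = 0.8 V.
Since V_SD = 6.23 V ≥ V_ov = 0.8 V, the device is in saturation.
I_D = ½ k_p V_ov² (1 + λ V_SD) = 0.5 × 7.584 × 0.8² × (1 + 0.061 × 6.23) = 3.35 mA.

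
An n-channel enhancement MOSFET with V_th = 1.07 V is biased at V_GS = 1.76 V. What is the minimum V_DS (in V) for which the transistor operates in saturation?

The boundary between triode and saturation is V_DS = V_GS − V_th = V_ov.
V_ov = 1.76 − 1.07 = 0.69 V.

V_DS,sat = 0.690 V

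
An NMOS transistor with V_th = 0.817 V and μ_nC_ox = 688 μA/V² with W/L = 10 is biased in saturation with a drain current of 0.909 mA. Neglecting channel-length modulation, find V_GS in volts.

V_GS = 1.33 V

k_n = μ_nC_ox · (W/L) = 6.88 mA/V².
In saturation I_D = ½ k_n (V_GS − V_th)², so V_GS − V_th = √(2 I_D / k_n) = √(2 × 0.909 / 6.88) = 0.514 V.
V_GS = 0.817 + 0.514 = 1.33 V.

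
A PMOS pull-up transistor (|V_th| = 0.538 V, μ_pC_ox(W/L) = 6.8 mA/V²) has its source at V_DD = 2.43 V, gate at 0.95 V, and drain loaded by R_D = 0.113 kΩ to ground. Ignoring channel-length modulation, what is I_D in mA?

I_D = 3.02 mA

V_SG = V_DD − V_G = 2.43 − 0.95 = 1.48 V, so V_ov = 1.48 − 0.538 = 0.942 V.
Assume saturation: I_D = ½ k_p V_ov² = 0.5 × 6.8 × 0.942² = 3.02 mA, giving V_SD = V_DD − I_D R_D = 2.43 − 3.02 × 0.113 = 2.09 V.
V_SD = 2.09 V ≥ V_ov = 0.942 V, confirming saturation.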